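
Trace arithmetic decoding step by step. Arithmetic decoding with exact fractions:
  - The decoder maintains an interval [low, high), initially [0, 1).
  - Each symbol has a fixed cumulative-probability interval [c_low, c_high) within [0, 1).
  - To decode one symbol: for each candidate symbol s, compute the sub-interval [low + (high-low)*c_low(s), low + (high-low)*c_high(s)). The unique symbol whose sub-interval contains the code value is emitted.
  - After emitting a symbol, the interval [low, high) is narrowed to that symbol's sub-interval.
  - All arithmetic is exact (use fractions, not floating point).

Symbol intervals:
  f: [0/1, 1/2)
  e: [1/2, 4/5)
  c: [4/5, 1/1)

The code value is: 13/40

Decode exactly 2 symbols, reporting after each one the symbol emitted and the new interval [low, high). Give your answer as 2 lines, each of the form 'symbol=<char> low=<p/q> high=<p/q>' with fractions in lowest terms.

Answer: symbol=f low=0/1 high=1/2
symbol=e low=1/4 high=2/5

Derivation:
Step 1: interval [0/1, 1/1), width = 1/1 - 0/1 = 1/1
  'f': [0/1 + 1/1*0/1, 0/1 + 1/1*1/2) = [0/1, 1/2) <- contains code 13/40
  'e': [0/1 + 1/1*1/2, 0/1 + 1/1*4/5) = [1/2, 4/5)
  'c': [0/1 + 1/1*4/5, 0/1 + 1/1*1/1) = [4/5, 1/1)
  emit 'f', narrow to [0/1, 1/2)
Step 2: interval [0/1, 1/2), width = 1/2 - 0/1 = 1/2
  'f': [0/1 + 1/2*0/1, 0/1 + 1/2*1/2) = [0/1, 1/4)
  'e': [0/1 + 1/2*1/2, 0/1 + 1/2*4/5) = [1/4, 2/5) <- contains code 13/40
  'c': [0/1 + 1/2*4/5, 0/1 + 1/2*1/1) = [2/5, 1/2)
  emit 'e', narrow to [1/4, 2/5)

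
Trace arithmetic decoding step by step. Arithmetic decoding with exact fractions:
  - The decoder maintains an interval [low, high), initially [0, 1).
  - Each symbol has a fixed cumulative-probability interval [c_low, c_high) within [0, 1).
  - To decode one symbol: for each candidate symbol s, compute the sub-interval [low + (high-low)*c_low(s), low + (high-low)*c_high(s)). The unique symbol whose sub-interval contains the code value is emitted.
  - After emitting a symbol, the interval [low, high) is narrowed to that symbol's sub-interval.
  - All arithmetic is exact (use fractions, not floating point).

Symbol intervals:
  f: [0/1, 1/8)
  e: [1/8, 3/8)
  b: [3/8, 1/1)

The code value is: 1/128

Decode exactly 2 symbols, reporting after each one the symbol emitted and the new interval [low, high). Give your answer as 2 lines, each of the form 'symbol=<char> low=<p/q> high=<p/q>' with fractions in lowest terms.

Step 1: interval [0/1, 1/1), width = 1/1 - 0/1 = 1/1
  'f': [0/1 + 1/1*0/1, 0/1 + 1/1*1/8) = [0/1, 1/8) <- contains code 1/128
  'e': [0/1 + 1/1*1/8, 0/1 + 1/1*3/8) = [1/8, 3/8)
  'b': [0/1 + 1/1*3/8, 0/1 + 1/1*1/1) = [3/8, 1/1)
  emit 'f', narrow to [0/1, 1/8)
Step 2: interval [0/1, 1/8), width = 1/8 - 0/1 = 1/8
  'f': [0/1 + 1/8*0/1, 0/1 + 1/8*1/8) = [0/1, 1/64) <- contains code 1/128
  'e': [0/1 + 1/8*1/8, 0/1 + 1/8*3/8) = [1/64, 3/64)
  'b': [0/1 + 1/8*3/8, 0/1 + 1/8*1/1) = [3/64, 1/8)
  emit 'f', narrow to [0/1, 1/64)

Answer: symbol=f low=0/1 high=1/8
symbol=f low=0/1 high=1/64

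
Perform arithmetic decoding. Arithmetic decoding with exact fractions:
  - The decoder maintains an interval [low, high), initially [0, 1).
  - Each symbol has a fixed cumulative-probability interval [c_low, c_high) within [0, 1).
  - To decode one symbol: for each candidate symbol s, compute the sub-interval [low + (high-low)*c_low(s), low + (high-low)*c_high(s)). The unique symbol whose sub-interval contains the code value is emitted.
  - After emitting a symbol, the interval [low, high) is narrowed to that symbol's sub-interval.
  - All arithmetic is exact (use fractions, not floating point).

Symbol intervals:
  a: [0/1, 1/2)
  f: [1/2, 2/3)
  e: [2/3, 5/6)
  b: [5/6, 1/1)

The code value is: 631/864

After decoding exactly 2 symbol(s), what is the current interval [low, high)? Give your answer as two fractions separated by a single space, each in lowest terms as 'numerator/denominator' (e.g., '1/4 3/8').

Step 1: interval [0/1, 1/1), width = 1/1 - 0/1 = 1/1
  'a': [0/1 + 1/1*0/1, 0/1 + 1/1*1/2) = [0/1, 1/2)
  'f': [0/1 + 1/1*1/2, 0/1 + 1/1*2/3) = [1/2, 2/3)
  'e': [0/1 + 1/1*2/3, 0/1 + 1/1*5/6) = [2/3, 5/6) <- contains code 631/864
  'b': [0/1 + 1/1*5/6, 0/1 + 1/1*1/1) = [5/6, 1/1)
  emit 'e', narrow to [2/3, 5/6)
Step 2: interval [2/3, 5/6), width = 5/6 - 2/3 = 1/6
  'a': [2/3 + 1/6*0/1, 2/3 + 1/6*1/2) = [2/3, 3/4) <- contains code 631/864
  'f': [2/3 + 1/6*1/2, 2/3 + 1/6*2/3) = [3/4, 7/9)
  'e': [2/3 + 1/6*2/3, 2/3 + 1/6*5/6) = [7/9, 29/36)
  'b': [2/3 + 1/6*5/6, 2/3 + 1/6*1/1) = [29/36, 5/6)
  emit 'a', narrow to [2/3, 3/4)

Answer: 2/3 3/4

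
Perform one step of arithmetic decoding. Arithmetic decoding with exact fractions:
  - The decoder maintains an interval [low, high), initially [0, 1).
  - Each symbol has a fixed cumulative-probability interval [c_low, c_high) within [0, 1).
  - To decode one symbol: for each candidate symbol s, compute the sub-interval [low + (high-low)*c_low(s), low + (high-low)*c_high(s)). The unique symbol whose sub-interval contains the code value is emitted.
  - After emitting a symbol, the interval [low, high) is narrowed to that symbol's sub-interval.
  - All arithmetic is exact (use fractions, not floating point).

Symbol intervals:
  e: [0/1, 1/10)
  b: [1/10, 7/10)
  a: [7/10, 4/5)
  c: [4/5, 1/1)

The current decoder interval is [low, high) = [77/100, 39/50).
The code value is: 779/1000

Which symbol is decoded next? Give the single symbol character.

Interval width = high − low = 39/50 − 77/100 = 1/100
Scaled code = (code − low) / width = (779/1000 − 77/100) / 1/100 = 9/10
  e: [0/1, 1/10) 
  b: [1/10, 7/10) 
  a: [7/10, 4/5) 
  c: [4/5, 1/1) ← scaled code falls here ✓

Answer: c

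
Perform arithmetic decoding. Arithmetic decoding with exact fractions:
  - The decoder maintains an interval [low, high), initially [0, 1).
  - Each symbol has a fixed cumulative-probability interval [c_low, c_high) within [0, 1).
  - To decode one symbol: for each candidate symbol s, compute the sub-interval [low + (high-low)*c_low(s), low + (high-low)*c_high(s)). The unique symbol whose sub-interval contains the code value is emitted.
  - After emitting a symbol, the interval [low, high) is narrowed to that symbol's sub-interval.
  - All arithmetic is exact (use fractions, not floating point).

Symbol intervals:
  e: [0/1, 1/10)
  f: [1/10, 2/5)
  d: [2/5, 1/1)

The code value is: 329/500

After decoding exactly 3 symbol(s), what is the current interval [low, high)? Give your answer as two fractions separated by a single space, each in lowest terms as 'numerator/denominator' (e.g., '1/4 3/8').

Answer: 16/25 169/250

Derivation:
Step 1: interval [0/1, 1/1), width = 1/1 - 0/1 = 1/1
  'e': [0/1 + 1/1*0/1, 0/1 + 1/1*1/10) = [0/1, 1/10)
  'f': [0/1 + 1/1*1/10, 0/1 + 1/1*2/5) = [1/10, 2/5)
  'd': [0/1 + 1/1*2/5, 0/1 + 1/1*1/1) = [2/5, 1/1) <- contains code 329/500
  emit 'd', narrow to [2/5, 1/1)
Step 2: interval [2/5, 1/1), width = 1/1 - 2/5 = 3/5
  'e': [2/5 + 3/5*0/1, 2/5 + 3/5*1/10) = [2/5, 23/50)
  'f': [2/5 + 3/5*1/10, 2/5 + 3/5*2/5) = [23/50, 16/25)
  'd': [2/5 + 3/5*2/5, 2/5 + 3/5*1/1) = [16/25, 1/1) <- contains code 329/500
  emit 'd', narrow to [16/25, 1/1)
Step 3: interval [16/25, 1/1), width = 1/1 - 16/25 = 9/25
  'e': [16/25 + 9/25*0/1, 16/25 + 9/25*1/10) = [16/25, 169/250) <- contains code 329/500
  'f': [16/25 + 9/25*1/10, 16/25 + 9/25*2/5) = [169/250, 98/125)
  'd': [16/25 + 9/25*2/5, 16/25 + 9/25*1/1) = [98/125, 1/1)
  emit 'e', narrow to [16/25, 169/250)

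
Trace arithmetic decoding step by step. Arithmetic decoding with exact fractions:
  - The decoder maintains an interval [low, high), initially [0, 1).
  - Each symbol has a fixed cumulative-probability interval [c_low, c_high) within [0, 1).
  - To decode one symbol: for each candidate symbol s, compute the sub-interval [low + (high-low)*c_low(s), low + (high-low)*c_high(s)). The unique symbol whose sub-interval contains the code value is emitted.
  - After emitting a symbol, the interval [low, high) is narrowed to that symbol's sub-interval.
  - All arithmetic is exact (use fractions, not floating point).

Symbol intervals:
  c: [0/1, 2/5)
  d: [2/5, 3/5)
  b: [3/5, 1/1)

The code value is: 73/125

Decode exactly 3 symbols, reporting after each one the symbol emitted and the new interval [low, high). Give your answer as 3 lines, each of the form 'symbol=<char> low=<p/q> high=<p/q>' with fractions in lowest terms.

Answer: symbol=d low=2/5 high=3/5
symbol=b low=13/25 high=3/5
symbol=b low=71/125 high=3/5

Derivation:
Step 1: interval [0/1, 1/1), width = 1/1 - 0/1 = 1/1
  'c': [0/1 + 1/1*0/1, 0/1 + 1/1*2/5) = [0/1, 2/5)
  'd': [0/1 + 1/1*2/5, 0/1 + 1/1*3/5) = [2/5, 3/5) <- contains code 73/125
  'b': [0/1 + 1/1*3/5, 0/1 + 1/1*1/1) = [3/5, 1/1)
  emit 'd', narrow to [2/5, 3/5)
Step 2: interval [2/5, 3/5), width = 3/5 - 2/5 = 1/5
  'c': [2/5 + 1/5*0/1, 2/5 + 1/5*2/5) = [2/5, 12/25)
  'd': [2/5 + 1/5*2/5, 2/5 + 1/5*3/5) = [12/25, 13/25)
  'b': [2/5 + 1/5*3/5, 2/5 + 1/5*1/1) = [13/25, 3/5) <- contains code 73/125
  emit 'b', narrow to [13/25, 3/5)
Step 3: interval [13/25, 3/5), width = 3/5 - 13/25 = 2/25
  'c': [13/25 + 2/25*0/1, 13/25 + 2/25*2/5) = [13/25, 69/125)
  'd': [13/25 + 2/25*2/5, 13/25 + 2/25*3/5) = [69/125, 71/125)
  'b': [13/25 + 2/25*3/5, 13/25 + 2/25*1/1) = [71/125, 3/5) <- contains code 73/125
  emit 'b', narrow to [71/125, 3/5)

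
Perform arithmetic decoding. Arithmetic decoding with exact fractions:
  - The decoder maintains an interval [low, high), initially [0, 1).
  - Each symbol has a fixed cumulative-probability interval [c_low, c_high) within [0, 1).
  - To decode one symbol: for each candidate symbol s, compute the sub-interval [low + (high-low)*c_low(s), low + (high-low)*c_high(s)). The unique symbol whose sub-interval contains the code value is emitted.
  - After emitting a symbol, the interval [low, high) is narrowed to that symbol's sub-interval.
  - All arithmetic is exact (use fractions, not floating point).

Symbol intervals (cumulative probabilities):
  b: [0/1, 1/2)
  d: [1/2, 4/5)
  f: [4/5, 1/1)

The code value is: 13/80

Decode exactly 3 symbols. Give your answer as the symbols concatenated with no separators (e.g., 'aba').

Answer: bbd

Derivation:
Step 1: interval [0/1, 1/1), width = 1/1 - 0/1 = 1/1
  'b': [0/1 + 1/1*0/1, 0/1 + 1/1*1/2) = [0/1, 1/2) <- contains code 13/80
  'd': [0/1 + 1/1*1/2, 0/1 + 1/1*4/5) = [1/2, 4/5)
  'f': [0/1 + 1/1*4/5, 0/1 + 1/1*1/1) = [4/5, 1/1)
  emit 'b', narrow to [0/1, 1/2)
Step 2: interval [0/1, 1/2), width = 1/2 - 0/1 = 1/2
  'b': [0/1 + 1/2*0/1, 0/1 + 1/2*1/2) = [0/1, 1/4) <- contains code 13/80
  'd': [0/1 + 1/2*1/2, 0/1 + 1/2*4/5) = [1/4, 2/5)
  'f': [0/1 + 1/2*4/5, 0/1 + 1/2*1/1) = [2/5, 1/2)
  emit 'b', narrow to [0/1, 1/4)
Step 3: interval [0/1, 1/4), width = 1/4 - 0/1 = 1/4
  'b': [0/1 + 1/4*0/1, 0/1 + 1/4*1/2) = [0/1, 1/8)
  'd': [0/1 + 1/4*1/2, 0/1 + 1/4*4/5) = [1/8, 1/5) <- contains code 13/80
  'f': [0/1 + 1/4*4/5, 0/1 + 1/4*1/1) = [1/5, 1/4)
  emit 'd', narrow to [1/8, 1/5)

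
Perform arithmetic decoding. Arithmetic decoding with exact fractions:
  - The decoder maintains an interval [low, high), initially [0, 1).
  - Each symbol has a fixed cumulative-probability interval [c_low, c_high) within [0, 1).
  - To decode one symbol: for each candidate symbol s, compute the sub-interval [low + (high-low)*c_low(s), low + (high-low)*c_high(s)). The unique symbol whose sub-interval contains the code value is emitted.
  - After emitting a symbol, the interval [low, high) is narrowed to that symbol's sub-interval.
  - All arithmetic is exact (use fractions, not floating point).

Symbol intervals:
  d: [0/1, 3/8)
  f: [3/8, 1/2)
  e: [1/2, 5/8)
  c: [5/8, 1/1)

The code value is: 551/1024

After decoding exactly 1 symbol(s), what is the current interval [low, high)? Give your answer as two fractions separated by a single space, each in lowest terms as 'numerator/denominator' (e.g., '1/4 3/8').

Answer: 1/2 5/8

Derivation:
Step 1: interval [0/1, 1/1), width = 1/1 - 0/1 = 1/1
  'd': [0/1 + 1/1*0/1, 0/1 + 1/1*3/8) = [0/1, 3/8)
  'f': [0/1 + 1/1*3/8, 0/1 + 1/1*1/2) = [3/8, 1/2)
  'e': [0/1 + 1/1*1/2, 0/1 + 1/1*5/8) = [1/2, 5/8) <- contains code 551/1024
  'c': [0/1 + 1/1*5/8, 0/1 + 1/1*1/1) = [5/8, 1/1)
  emit 'e', narrow to [1/2, 5/8)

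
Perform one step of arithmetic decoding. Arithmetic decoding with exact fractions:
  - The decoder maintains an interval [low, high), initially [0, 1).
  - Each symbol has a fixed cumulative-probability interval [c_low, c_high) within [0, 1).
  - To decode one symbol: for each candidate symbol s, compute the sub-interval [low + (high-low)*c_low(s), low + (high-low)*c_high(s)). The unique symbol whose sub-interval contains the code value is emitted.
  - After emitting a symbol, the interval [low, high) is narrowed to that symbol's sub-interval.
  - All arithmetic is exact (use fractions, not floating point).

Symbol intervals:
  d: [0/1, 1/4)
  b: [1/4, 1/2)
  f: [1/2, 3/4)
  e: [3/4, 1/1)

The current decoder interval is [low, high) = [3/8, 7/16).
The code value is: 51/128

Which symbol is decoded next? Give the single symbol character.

Interval width = high − low = 7/16 − 3/8 = 1/16
Scaled code = (code − low) / width = (51/128 − 3/8) / 1/16 = 3/8
  d: [0/1, 1/4) 
  b: [1/4, 1/2) ← scaled code falls here ✓
  f: [1/2, 3/4) 
  e: [3/4, 1/1) 

Answer: b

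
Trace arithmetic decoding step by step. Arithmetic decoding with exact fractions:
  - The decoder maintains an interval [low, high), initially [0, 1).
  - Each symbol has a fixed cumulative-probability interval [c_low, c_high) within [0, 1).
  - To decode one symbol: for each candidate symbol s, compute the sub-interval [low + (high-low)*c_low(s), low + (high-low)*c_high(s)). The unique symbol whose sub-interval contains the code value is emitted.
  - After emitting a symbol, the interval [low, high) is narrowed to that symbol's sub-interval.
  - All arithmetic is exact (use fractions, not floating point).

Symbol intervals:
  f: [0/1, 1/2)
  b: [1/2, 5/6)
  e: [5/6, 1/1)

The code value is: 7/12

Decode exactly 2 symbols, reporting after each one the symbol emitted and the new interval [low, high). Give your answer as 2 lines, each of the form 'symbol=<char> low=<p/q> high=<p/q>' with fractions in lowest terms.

Step 1: interval [0/1, 1/1), width = 1/1 - 0/1 = 1/1
  'f': [0/1 + 1/1*0/1, 0/1 + 1/1*1/2) = [0/1, 1/2)
  'b': [0/1 + 1/1*1/2, 0/1 + 1/1*5/6) = [1/2, 5/6) <- contains code 7/12
  'e': [0/1 + 1/1*5/6, 0/1 + 1/1*1/1) = [5/6, 1/1)
  emit 'b', narrow to [1/2, 5/6)
Step 2: interval [1/2, 5/6), width = 5/6 - 1/2 = 1/3
  'f': [1/2 + 1/3*0/1, 1/2 + 1/3*1/2) = [1/2, 2/3) <- contains code 7/12
  'b': [1/2 + 1/3*1/2, 1/2 + 1/3*5/6) = [2/3, 7/9)
  'e': [1/2 + 1/3*5/6, 1/2 + 1/3*1/1) = [7/9, 5/6)
  emit 'f', narrow to [1/2, 2/3)

Answer: symbol=b low=1/2 high=5/6
symbol=f low=1/2 high=2/3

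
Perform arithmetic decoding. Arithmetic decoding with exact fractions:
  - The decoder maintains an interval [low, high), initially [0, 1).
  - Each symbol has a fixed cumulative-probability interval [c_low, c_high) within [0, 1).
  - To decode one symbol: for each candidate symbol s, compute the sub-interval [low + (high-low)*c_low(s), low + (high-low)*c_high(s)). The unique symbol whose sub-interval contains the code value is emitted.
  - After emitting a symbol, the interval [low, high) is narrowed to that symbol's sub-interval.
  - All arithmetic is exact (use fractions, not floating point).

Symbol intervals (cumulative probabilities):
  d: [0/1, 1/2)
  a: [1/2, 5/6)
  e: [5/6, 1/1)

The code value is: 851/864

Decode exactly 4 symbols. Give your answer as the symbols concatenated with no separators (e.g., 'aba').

Step 1: interval [0/1, 1/1), width = 1/1 - 0/1 = 1/1
  'd': [0/1 + 1/1*0/1, 0/1 + 1/1*1/2) = [0/1, 1/2)
  'a': [0/1 + 1/1*1/2, 0/1 + 1/1*5/6) = [1/2, 5/6)
  'e': [0/1 + 1/1*5/6, 0/1 + 1/1*1/1) = [5/6, 1/1) <- contains code 851/864
  emit 'e', narrow to [5/6, 1/1)
Step 2: interval [5/6, 1/1), width = 1/1 - 5/6 = 1/6
  'd': [5/6 + 1/6*0/1, 5/6 + 1/6*1/2) = [5/6, 11/12)
  'a': [5/6 + 1/6*1/2, 5/6 + 1/6*5/6) = [11/12, 35/36)
  'e': [5/6 + 1/6*5/6, 5/6 + 1/6*1/1) = [35/36, 1/1) <- contains code 851/864
  emit 'e', narrow to [35/36, 1/1)
Step 3: interval [35/36, 1/1), width = 1/1 - 35/36 = 1/36
  'd': [35/36 + 1/36*0/1, 35/36 + 1/36*1/2) = [35/36, 71/72) <- contains code 851/864
  'a': [35/36 + 1/36*1/2, 35/36 + 1/36*5/6) = [71/72, 215/216)
  'e': [35/36 + 1/36*5/6, 35/36 + 1/36*1/1) = [215/216, 1/1)
  emit 'd', narrow to [35/36, 71/72)
Step 4: interval [35/36, 71/72), width = 71/72 - 35/36 = 1/72
  'd': [35/36 + 1/72*0/1, 35/36 + 1/72*1/2) = [35/36, 47/48)
  'a': [35/36 + 1/72*1/2, 35/36 + 1/72*5/6) = [47/48, 425/432)
  'e': [35/36 + 1/72*5/6, 35/36 + 1/72*1/1) = [425/432, 71/72) <- contains code 851/864
  emit 'e', narrow to [425/432, 71/72)

Answer: eede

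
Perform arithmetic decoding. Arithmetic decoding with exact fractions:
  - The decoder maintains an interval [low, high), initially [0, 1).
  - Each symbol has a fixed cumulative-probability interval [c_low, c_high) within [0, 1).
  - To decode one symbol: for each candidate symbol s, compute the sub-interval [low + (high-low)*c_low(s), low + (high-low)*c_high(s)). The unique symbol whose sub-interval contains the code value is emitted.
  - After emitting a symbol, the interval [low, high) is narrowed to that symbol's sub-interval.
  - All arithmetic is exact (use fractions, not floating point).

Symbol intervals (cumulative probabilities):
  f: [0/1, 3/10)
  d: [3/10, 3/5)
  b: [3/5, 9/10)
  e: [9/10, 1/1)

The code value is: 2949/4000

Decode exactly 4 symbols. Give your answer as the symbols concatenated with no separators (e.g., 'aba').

Answer: bddb

Derivation:
Step 1: interval [0/1, 1/1), width = 1/1 - 0/1 = 1/1
  'f': [0/1 + 1/1*0/1, 0/1 + 1/1*3/10) = [0/1, 3/10)
  'd': [0/1 + 1/1*3/10, 0/1 + 1/1*3/5) = [3/10, 3/5)
  'b': [0/1 + 1/1*3/5, 0/1 + 1/1*9/10) = [3/5, 9/10) <- contains code 2949/4000
  'e': [0/1 + 1/1*9/10, 0/1 + 1/1*1/1) = [9/10, 1/1)
  emit 'b', narrow to [3/5, 9/10)
Step 2: interval [3/5, 9/10), width = 9/10 - 3/5 = 3/10
  'f': [3/5 + 3/10*0/1, 3/5 + 3/10*3/10) = [3/5, 69/100)
  'd': [3/5 + 3/10*3/10, 3/5 + 3/10*3/5) = [69/100, 39/50) <- contains code 2949/4000
  'b': [3/5 + 3/10*3/5, 3/5 + 3/10*9/10) = [39/50, 87/100)
  'e': [3/5 + 3/10*9/10, 3/5 + 3/10*1/1) = [87/100, 9/10)
  emit 'd', narrow to [69/100, 39/50)
Step 3: interval [69/100, 39/50), width = 39/50 - 69/100 = 9/100
  'f': [69/100 + 9/100*0/1, 69/100 + 9/100*3/10) = [69/100, 717/1000)
  'd': [69/100 + 9/100*3/10, 69/100 + 9/100*3/5) = [717/1000, 93/125) <- contains code 2949/4000
  'b': [69/100 + 9/100*3/5, 69/100 + 9/100*9/10) = [93/125, 771/1000)
  'e': [69/100 + 9/100*9/10, 69/100 + 9/100*1/1) = [771/1000, 39/50)
  emit 'd', narrow to [717/1000, 93/125)
Step 4: interval [717/1000, 93/125), width = 93/125 - 717/1000 = 27/1000
  'f': [717/1000 + 27/1000*0/1, 717/1000 + 27/1000*3/10) = [717/1000, 7251/10000)
  'd': [717/1000 + 27/1000*3/10, 717/1000 + 27/1000*3/5) = [7251/10000, 1833/2500)
  'b': [717/1000 + 27/1000*3/5, 717/1000 + 27/1000*9/10) = [1833/2500, 7413/10000) <- contains code 2949/4000
  'e': [717/1000 + 27/1000*9/10, 717/1000 + 27/1000*1/1) = [7413/10000, 93/125)
  emit 'b', narrow to [1833/2500, 7413/10000)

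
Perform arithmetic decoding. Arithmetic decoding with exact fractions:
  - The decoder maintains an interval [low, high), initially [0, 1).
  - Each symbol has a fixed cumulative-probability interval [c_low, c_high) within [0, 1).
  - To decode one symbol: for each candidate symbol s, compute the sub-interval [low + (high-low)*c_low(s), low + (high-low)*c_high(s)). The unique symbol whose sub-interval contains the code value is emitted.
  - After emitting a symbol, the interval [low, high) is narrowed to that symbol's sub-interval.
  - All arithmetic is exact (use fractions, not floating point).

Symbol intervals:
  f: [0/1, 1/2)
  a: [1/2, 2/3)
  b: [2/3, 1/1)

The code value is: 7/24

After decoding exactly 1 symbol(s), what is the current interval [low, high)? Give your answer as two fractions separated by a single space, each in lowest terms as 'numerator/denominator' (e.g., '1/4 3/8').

Step 1: interval [0/1, 1/1), width = 1/1 - 0/1 = 1/1
  'f': [0/1 + 1/1*0/1, 0/1 + 1/1*1/2) = [0/1, 1/2) <- contains code 7/24
  'a': [0/1 + 1/1*1/2, 0/1 + 1/1*2/3) = [1/2, 2/3)
  'b': [0/1 + 1/1*2/3, 0/1 + 1/1*1/1) = [2/3, 1/1)
  emit 'f', narrow to [0/1, 1/2)

Answer: 0/1 1/2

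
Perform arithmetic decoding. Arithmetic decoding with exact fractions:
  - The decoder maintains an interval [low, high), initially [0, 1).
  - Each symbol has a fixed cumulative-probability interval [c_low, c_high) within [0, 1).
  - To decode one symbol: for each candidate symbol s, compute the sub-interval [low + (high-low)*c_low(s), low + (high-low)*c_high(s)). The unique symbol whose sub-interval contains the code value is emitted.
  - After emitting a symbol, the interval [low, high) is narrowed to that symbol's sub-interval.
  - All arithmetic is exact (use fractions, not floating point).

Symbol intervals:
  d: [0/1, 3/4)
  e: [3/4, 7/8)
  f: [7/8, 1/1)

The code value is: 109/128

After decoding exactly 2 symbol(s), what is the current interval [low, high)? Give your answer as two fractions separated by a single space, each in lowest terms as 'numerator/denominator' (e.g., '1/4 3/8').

Answer: 27/32 55/64

Derivation:
Step 1: interval [0/1, 1/1), width = 1/1 - 0/1 = 1/1
  'd': [0/1 + 1/1*0/1, 0/1 + 1/1*3/4) = [0/1, 3/4)
  'e': [0/1 + 1/1*3/4, 0/1 + 1/1*7/8) = [3/4, 7/8) <- contains code 109/128
  'f': [0/1 + 1/1*7/8, 0/1 + 1/1*1/1) = [7/8, 1/1)
  emit 'e', narrow to [3/4, 7/8)
Step 2: interval [3/4, 7/8), width = 7/8 - 3/4 = 1/8
  'd': [3/4 + 1/8*0/1, 3/4 + 1/8*3/4) = [3/4, 27/32)
  'e': [3/4 + 1/8*3/4, 3/4 + 1/8*7/8) = [27/32, 55/64) <- contains code 109/128
  'f': [3/4 + 1/8*7/8, 3/4 + 1/8*1/1) = [55/64, 7/8)
  emit 'e', narrow to [27/32, 55/64)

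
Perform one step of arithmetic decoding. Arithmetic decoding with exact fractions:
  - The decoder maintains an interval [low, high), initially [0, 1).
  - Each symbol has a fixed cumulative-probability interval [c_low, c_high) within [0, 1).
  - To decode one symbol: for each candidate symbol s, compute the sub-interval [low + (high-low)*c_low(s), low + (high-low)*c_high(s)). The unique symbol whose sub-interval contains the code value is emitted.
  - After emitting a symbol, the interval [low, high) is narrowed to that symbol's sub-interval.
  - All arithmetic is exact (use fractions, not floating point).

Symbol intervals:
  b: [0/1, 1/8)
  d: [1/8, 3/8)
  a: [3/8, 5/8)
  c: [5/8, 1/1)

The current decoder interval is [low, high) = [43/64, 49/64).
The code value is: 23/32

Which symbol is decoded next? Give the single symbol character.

Answer: a

Derivation:
Interval width = high − low = 49/64 − 43/64 = 3/32
Scaled code = (code − low) / width = (23/32 − 43/64) / 3/32 = 1/2
  b: [0/1, 1/8) 
  d: [1/8, 3/8) 
  a: [3/8, 5/8) ← scaled code falls here ✓
  c: [5/8, 1/1) 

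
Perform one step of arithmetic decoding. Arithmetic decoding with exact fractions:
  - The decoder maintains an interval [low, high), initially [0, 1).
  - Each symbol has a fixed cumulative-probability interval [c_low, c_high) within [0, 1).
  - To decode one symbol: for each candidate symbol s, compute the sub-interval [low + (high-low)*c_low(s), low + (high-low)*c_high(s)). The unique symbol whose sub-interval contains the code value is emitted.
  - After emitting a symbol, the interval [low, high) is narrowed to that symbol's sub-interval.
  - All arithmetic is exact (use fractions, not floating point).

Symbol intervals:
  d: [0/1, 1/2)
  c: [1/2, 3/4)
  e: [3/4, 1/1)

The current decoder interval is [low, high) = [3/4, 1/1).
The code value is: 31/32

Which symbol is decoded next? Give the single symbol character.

Interval width = high − low = 1/1 − 3/4 = 1/4
Scaled code = (code − low) / width = (31/32 − 3/4) / 1/4 = 7/8
  d: [0/1, 1/2) 
  c: [1/2, 3/4) 
  e: [3/4, 1/1) ← scaled code falls here ✓

Answer: e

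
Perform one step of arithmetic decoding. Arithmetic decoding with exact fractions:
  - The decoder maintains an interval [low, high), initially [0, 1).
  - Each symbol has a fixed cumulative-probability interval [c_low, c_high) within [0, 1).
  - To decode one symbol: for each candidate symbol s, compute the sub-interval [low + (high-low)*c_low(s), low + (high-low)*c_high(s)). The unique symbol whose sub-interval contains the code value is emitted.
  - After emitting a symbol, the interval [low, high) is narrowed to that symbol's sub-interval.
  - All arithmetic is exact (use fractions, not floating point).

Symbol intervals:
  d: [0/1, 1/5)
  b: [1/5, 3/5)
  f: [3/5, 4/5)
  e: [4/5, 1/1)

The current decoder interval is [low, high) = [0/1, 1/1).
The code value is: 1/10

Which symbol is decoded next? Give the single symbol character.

Answer: d

Derivation:
Interval width = high − low = 1/1 − 0/1 = 1/1
Scaled code = (code − low) / width = (1/10 − 0/1) / 1/1 = 1/10
  d: [0/1, 1/5) ← scaled code falls here ✓
  b: [1/5, 3/5) 
  f: [3/5, 4/5) 
  e: [4/5, 1/1) 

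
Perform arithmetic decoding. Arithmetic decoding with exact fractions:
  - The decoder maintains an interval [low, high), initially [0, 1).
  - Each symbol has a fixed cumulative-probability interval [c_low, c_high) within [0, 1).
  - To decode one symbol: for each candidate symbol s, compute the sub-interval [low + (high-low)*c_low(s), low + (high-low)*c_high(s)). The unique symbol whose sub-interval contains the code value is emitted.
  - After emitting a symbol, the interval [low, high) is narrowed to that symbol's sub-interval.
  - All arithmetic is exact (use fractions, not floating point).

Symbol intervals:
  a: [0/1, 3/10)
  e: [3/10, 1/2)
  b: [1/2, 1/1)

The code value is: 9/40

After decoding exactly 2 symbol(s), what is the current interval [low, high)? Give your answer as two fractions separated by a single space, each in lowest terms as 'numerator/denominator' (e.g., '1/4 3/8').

Answer: 3/20 3/10

Derivation:
Step 1: interval [0/1, 1/1), width = 1/1 - 0/1 = 1/1
  'a': [0/1 + 1/1*0/1, 0/1 + 1/1*3/10) = [0/1, 3/10) <- contains code 9/40
  'e': [0/1 + 1/1*3/10, 0/1 + 1/1*1/2) = [3/10, 1/2)
  'b': [0/1 + 1/1*1/2, 0/1 + 1/1*1/1) = [1/2, 1/1)
  emit 'a', narrow to [0/1, 3/10)
Step 2: interval [0/1, 3/10), width = 3/10 - 0/1 = 3/10
  'a': [0/1 + 3/10*0/1, 0/1 + 3/10*3/10) = [0/1, 9/100)
  'e': [0/1 + 3/10*3/10, 0/1 + 3/10*1/2) = [9/100, 3/20)
  'b': [0/1 + 3/10*1/2, 0/1 + 3/10*1/1) = [3/20, 3/10) <- contains code 9/40
  emit 'b', narrow to [3/20, 3/10)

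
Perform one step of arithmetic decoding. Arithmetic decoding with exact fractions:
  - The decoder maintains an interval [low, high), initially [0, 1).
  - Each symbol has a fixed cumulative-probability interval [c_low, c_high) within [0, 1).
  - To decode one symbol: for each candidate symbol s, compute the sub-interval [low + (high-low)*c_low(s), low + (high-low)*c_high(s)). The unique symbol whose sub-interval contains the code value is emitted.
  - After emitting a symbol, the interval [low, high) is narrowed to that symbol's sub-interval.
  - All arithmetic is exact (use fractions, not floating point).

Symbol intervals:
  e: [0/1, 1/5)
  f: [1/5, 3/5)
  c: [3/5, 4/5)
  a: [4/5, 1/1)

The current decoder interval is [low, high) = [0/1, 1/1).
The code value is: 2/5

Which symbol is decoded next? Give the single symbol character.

Interval width = high − low = 1/1 − 0/1 = 1/1
Scaled code = (code − low) / width = (2/5 − 0/1) / 1/1 = 2/5
  e: [0/1, 1/5) 
  f: [1/5, 3/5) ← scaled code falls here ✓
  c: [3/5, 4/5) 
  a: [4/5, 1/1) 

Answer: f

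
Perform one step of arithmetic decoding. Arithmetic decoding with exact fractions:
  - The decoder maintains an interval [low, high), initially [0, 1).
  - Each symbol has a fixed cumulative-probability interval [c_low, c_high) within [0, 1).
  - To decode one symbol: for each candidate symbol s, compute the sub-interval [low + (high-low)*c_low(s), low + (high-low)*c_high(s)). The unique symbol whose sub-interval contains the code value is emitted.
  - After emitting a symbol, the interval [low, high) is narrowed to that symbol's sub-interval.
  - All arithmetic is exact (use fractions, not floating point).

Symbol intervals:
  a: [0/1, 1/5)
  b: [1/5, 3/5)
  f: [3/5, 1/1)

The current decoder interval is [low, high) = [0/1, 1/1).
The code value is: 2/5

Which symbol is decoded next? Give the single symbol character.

Answer: b

Derivation:
Interval width = high − low = 1/1 − 0/1 = 1/1
Scaled code = (code − low) / width = (2/5 − 0/1) / 1/1 = 2/5
  a: [0/1, 1/5) 
  b: [1/5, 3/5) ← scaled code falls here ✓
  f: [3/5, 1/1) 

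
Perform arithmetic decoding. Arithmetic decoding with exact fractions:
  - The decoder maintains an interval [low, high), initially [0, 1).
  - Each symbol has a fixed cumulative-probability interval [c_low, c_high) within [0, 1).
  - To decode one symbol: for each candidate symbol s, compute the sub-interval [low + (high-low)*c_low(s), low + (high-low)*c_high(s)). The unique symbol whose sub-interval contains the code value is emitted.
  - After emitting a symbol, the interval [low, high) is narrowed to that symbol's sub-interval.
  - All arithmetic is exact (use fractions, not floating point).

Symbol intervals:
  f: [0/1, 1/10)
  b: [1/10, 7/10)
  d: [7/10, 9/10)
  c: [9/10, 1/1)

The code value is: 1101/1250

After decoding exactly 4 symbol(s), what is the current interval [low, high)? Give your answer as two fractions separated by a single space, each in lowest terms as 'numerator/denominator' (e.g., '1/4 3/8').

Step 1: interval [0/1, 1/1), width = 1/1 - 0/1 = 1/1
  'f': [0/1 + 1/1*0/1, 0/1 + 1/1*1/10) = [0/1, 1/10)
  'b': [0/1 + 1/1*1/10, 0/1 + 1/1*7/10) = [1/10, 7/10)
  'd': [0/1 + 1/1*7/10, 0/1 + 1/1*9/10) = [7/10, 9/10) <- contains code 1101/1250
  'c': [0/1 + 1/1*9/10, 0/1 + 1/1*1/1) = [9/10, 1/1)
  emit 'd', narrow to [7/10, 9/10)
Step 2: interval [7/10, 9/10), width = 9/10 - 7/10 = 1/5
  'f': [7/10 + 1/5*0/1, 7/10 + 1/5*1/10) = [7/10, 18/25)
  'b': [7/10 + 1/5*1/10, 7/10 + 1/5*7/10) = [18/25, 21/25)
  'd': [7/10 + 1/5*7/10, 7/10 + 1/5*9/10) = [21/25, 22/25)
  'c': [7/10 + 1/5*9/10, 7/10 + 1/5*1/1) = [22/25, 9/10) <- contains code 1101/1250
  emit 'c', narrow to [22/25, 9/10)
Step 3: interval [22/25, 9/10), width = 9/10 - 22/25 = 1/50
  'f': [22/25 + 1/50*0/1, 22/25 + 1/50*1/10) = [22/25, 441/500) <- contains code 1101/1250
  'b': [22/25 + 1/50*1/10, 22/25 + 1/50*7/10) = [441/500, 447/500)
  'd': [22/25 + 1/50*7/10, 22/25 + 1/50*9/10) = [447/500, 449/500)
  'c': [22/25 + 1/50*9/10, 22/25 + 1/50*1/1) = [449/500, 9/10)
  emit 'f', narrow to [22/25, 441/500)
Step 4: interval [22/25, 441/500), width = 441/500 - 22/25 = 1/500
  'f': [22/25 + 1/500*0/1, 22/25 + 1/500*1/10) = [22/25, 4401/5000)
  'b': [22/25 + 1/500*1/10, 22/25 + 1/500*7/10) = [4401/5000, 4407/5000) <- contains code 1101/1250
  'd': [22/25 + 1/500*7/10, 22/25 + 1/500*9/10) = [4407/5000, 4409/5000)
  'c': [22/25 + 1/500*9/10, 22/25 + 1/500*1/1) = [4409/5000, 441/500)
  emit 'b', narrow to [4401/5000, 4407/5000)

Answer: 4401/5000 4407/5000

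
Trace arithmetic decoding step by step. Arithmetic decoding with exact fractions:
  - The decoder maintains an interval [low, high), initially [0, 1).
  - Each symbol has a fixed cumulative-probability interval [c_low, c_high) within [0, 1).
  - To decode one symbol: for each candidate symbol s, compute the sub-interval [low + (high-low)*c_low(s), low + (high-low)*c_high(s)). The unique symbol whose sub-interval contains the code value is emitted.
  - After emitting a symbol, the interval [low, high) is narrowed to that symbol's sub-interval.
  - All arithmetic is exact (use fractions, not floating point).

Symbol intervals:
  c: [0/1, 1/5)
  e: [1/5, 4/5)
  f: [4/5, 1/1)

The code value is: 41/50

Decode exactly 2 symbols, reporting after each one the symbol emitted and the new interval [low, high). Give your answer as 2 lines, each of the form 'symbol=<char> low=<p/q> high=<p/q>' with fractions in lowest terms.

Answer: symbol=f low=4/5 high=1/1
symbol=c low=4/5 high=21/25

Derivation:
Step 1: interval [0/1, 1/1), width = 1/1 - 0/1 = 1/1
  'c': [0/1 + 1/1*0/1, 0/1 + 1/1*1/5) = [0/1, 1/5)
  'e': [0/1 + 1/1*1/5, 0/1 + 1/1*4/5) = [1/5, 4/5)
  'f': [0/1 + 1/1*4/5, 0/1 + 1/1*1/1) = [4/5, 1/1) <- contains code 41/50
  emit 'f', narrow to [4/5, 1/1)
Step 2: interval [4/5, 1/1), width = 1/1 - 4/5 = 1/5
  'c': [4/5 + 1/5*0/1, 4/5 + 1/5*1/5) = [4/5, 21/25) <- contains code 41/50
  'e': [4/5 + 1/5*1/5, 4/5 + 1/5*4/5) = [21/25, 24/25)
  'f': [4/5 + 1/5*4/5, 4/5 + 1/5*1/1) = [24/25, 1/1)
  emit 'c', narrow to [4/5, 21/25)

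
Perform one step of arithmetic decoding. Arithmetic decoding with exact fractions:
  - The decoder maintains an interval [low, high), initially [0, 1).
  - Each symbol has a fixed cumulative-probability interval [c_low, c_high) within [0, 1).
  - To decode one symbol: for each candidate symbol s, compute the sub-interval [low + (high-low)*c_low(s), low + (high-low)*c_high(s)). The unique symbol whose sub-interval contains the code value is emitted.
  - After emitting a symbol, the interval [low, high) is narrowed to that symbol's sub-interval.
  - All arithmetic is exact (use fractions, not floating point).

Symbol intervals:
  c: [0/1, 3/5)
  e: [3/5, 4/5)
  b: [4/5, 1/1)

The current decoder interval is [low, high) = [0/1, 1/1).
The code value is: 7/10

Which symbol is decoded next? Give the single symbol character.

Answer: e

Derivation:
Interval width = high − low = 1/1 − 0/1 = 1/1
Scaled code = (code − low) / width = (7/10 − 0/1) / 1/1 = 7/10
  c: [0/1, 3/5) 
  e: [3/5, 4/5) ← scaled code falls here ✓
  b: [4/5, 1/1) 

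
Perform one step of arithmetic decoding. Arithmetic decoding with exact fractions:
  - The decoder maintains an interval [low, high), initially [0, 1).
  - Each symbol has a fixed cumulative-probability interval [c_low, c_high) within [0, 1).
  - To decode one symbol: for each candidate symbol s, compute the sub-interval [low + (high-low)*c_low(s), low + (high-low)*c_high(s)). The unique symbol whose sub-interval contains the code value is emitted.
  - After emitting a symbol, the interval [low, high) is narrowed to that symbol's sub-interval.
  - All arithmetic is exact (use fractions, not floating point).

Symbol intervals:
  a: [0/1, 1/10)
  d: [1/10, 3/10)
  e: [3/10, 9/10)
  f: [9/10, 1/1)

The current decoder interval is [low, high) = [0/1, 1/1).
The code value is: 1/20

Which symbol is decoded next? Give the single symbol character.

Answer: a

Derivation:
Interval width = high − low = 1/1 − 0/1 = 1/1
Scaled code = (code − low) / width = (1/20 − 0/1) / 1/1 = 1/20
  a: [0/1, 1/10) ← scaled code falls here ✓
  d: [1/10, 3/10) 
  e: [3/10, 9/10) 
  f: [9/10, 1/1) 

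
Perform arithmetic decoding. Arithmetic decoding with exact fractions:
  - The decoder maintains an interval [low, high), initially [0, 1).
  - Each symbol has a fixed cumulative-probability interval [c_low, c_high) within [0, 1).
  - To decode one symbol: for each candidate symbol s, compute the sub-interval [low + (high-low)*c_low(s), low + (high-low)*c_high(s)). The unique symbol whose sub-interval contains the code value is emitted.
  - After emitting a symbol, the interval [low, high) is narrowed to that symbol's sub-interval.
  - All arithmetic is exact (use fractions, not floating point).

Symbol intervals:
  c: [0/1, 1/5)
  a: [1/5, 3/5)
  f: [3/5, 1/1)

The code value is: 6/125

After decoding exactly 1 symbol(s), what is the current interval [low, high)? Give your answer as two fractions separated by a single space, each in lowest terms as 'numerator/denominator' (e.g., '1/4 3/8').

Step 1: interval [0/1, 1/1), width = 1/1 - 0/1 = 1/1
  'c': [0/1 + 1/1*0/1, 0/1 + 1/1*1/5) = [0/1, 1/5) <- contains code 6/125
  'a': [0/1 + 1/1*1/5, 0/1 + 1/1*3/5) = [1/5, 3/5)
  'f': [0/1 + 1/1*3/5, 0/1 + 1/1*1/1) = [3/5, 1/1)
  emit 'c', narrow to [0/1, 1/5)

Answer: 0/1 1/5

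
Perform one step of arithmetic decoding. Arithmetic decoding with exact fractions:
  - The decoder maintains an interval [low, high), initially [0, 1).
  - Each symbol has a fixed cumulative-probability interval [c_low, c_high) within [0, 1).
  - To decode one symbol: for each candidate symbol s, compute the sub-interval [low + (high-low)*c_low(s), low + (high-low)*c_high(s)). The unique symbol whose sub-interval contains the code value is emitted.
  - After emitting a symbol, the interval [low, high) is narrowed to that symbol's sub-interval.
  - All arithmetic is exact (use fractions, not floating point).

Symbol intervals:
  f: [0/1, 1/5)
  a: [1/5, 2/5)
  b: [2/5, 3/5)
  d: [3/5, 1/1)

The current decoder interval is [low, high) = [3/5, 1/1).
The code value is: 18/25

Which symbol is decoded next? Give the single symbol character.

Interval width = high − low = 1/1 − 3/5 = 2/5
Scaled code = (code − low) / width = (18/25 − 3/5) / 2/5 = 3/10
  f: [0/1, 1/5) 
  a: [1/5, 2/5) ← scaled code falls here ✓
  b: [2/5, 3/5) 
  d: [3/5, 1/1) 

Answer: a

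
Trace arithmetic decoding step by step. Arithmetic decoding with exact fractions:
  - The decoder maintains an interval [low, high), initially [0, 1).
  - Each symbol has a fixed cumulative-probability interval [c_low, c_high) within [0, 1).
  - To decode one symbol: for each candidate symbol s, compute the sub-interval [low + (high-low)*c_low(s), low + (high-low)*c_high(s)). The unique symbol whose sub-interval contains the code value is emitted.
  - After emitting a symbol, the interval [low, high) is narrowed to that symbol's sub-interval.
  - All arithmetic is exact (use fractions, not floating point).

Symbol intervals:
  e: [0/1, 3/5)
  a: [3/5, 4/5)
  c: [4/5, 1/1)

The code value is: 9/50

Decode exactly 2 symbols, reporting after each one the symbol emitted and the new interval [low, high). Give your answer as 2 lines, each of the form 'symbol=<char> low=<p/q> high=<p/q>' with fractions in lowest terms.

Answer: symbol=e low=0/1 high=3/5
symbol=e low=0/1 high=9/25

Derivation:
Step 1: interval [0/1, 1/1), width = 1/1 - 0/1 = 1/1
  'e': [0/1 + 1/1*0/1, 0/1 + 1/1*3/5) = [0/1, 3/5) <- contains code 9/50
  'a': [0/1 + 1/1*3/5, 0/1 + 1/1*4/5) = [3/5, 4/5)
  'c': [0/1 + 1/1*4/5, 0/1 + 1/1*1/1) = [4/5, 1/1)
  emit 'e', narrow to [0/1, 3/5)
Step 2: interval [0/1, 3/5), width = 3/5 - 0/1 = 3/5
  'e': [0/1 + 3/5*0/1, 0/1 + 3/5*3/5) = [0/1, 9/25) <- contains code 9/50
  'a': [0/1 + 3/5*3/5, 0/1 + 3/5*4/5) = [9/25, 12/25)
  'c': [0/1 + 3/5*4/5, 0/1 + 3/5*1/1) = [12/25, 3/5)
  emit 'e', narrow to [0/1, 9/25)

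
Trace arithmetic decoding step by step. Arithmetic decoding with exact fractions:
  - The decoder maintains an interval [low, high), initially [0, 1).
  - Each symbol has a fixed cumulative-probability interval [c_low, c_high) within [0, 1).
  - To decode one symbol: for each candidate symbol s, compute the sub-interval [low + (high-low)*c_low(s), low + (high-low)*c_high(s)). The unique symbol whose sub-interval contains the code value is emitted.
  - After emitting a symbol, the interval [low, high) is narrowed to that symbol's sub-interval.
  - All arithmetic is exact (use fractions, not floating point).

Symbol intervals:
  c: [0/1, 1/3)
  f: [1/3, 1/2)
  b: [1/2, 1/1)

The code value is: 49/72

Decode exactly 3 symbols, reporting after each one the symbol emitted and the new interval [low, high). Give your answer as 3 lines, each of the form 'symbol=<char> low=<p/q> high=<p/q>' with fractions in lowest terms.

Answer: symbol=b low=1/2 high=1/1
symbol=f low=2/3 high=3/4
symbol=c low=2/3 high=25/36

Derivation:
Step 1: interval [0/1, 1/1), width = 1/1 - 0/1 = 1/1
  'c': [0/1 + 1/1*0/1, 0/1 + 1/1*1/3) = [0/1, 1/3)
  'f': [0/1 + 1/1*1/3, 0/1 + 1/1*1/2) = [1/3, 1/2)
  'b': [0/1 + 1/1*1/2, 0/1 + 1/1*1/1) = [1/2, 1/1) <- contains code 49/72
  emit 'b', narrow to [1/2, 1/1)
Step 2: interval [1/2, 1/1), width = 1/1 - 1/2 = 1/2
  'c': [1/2 + 1/2*0/1, 1/2 + 1/2*1/3) = [1/2, 2/3)
  'f': [1/2 + 1/2*1/3, 1/2 + 1/2*1/2) = [2/3, 3/4) <- contains code 49/72
  'b': [1/2 + 1/2*1/2, 1/2 + 1/2*1/1) = [3/4, 1/1)
  emit 'f', narrow to [2/3, 3/4)
Step 3: interval [2/3, 3/4), width = 3/4 - 2/3 = 1/12
  'c': [2/3 + 1/12*0/1, 2/3 + 1/12*1/3) = [2/3, 25/36) <- contains code 49/72
  'f': [2/3 + 1/12*1/3, 2/3 + 1/12*1/2) = [25/36, 17/24)
  'b': [2/3 + 1/12*1/2, 2/3 + 1/12*1/1) = [17/24, 3/4)
  emit 'c', narrow to [2/3, 25/36)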